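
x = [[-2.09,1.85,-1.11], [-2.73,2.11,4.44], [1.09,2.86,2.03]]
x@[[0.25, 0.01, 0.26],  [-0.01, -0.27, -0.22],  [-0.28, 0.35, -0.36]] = [[-0.23, -0.91, -0.55],[-1.95, 0.96, -2.77],[-0.32, -0.05, -1.08]]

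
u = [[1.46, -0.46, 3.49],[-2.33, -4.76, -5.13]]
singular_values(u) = [7.88, 2.62]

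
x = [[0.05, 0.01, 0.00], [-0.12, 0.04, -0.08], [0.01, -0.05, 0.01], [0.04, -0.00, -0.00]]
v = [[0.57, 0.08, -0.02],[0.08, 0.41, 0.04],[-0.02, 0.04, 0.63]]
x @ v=[[0.03, 0.01, -0.0], [-0.06, 0.00, -0.05], [0.00, -0.02, 0.00], [0.02, 0.0, -0.0]]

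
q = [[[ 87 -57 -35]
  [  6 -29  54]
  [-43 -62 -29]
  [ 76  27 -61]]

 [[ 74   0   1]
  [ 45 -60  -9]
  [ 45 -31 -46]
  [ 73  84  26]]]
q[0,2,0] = -43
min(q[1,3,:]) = 26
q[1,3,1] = 84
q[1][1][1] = -60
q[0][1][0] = 6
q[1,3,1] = 84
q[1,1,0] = 45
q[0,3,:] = [76, 27, -61]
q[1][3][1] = 84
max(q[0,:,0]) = 87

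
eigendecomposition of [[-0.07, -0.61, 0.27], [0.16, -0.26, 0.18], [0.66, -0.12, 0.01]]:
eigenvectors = [[(-0.64+0j), (0.19+0.26j), (0.19-0.26j)],[(-0.13+0j), (0.41-0.14j), (0.41+0.14j)],[0.76+0.00j, (0.84+0j), (0.84-0j)]]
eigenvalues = [(-0.52+0j), (0.1+0.23j), (0.1-0.23j)]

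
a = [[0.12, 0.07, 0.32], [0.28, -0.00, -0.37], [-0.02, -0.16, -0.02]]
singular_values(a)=[0.52, 0.28, 0.14]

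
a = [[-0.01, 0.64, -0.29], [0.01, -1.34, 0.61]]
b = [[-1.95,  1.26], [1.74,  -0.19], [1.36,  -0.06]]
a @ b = [[0.74, -0.12],[-1.52, 0.23]]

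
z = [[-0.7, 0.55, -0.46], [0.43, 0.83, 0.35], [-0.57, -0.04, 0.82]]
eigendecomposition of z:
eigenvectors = [[(-0.92+0j), (0.18-0.21j), (0.18+0.21j)], [(0.27+0j), (0.69+0j), 0.69-0.00j], [-0.28+0.00j, 0.06+0.67j, 0.06-0.67j]]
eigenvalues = [(-1+0j), (0.98+0.21j), (0.98-0.21j)]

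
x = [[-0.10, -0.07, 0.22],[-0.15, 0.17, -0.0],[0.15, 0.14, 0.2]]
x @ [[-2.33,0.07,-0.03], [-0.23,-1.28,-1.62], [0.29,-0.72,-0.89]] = [[0.31, -0.08, -0.08],[0.31, -0.23, -0.27],[-0.32, -0.31, -0.41]]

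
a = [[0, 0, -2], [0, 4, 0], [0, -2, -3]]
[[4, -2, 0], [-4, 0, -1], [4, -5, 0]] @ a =[[0, -8, -8], [0, 2, 11], [0, -20, -8]]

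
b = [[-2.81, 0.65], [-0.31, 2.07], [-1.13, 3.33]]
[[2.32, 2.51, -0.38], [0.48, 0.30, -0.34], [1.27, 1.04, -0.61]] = b @ [[-0.8, -0.89, 0.1], [0.11, 0.01, -0.15]]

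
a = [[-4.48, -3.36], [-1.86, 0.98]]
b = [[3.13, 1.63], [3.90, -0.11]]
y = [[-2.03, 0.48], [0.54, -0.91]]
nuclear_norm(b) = 6.41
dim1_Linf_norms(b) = [3.13, 3.9]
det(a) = -10.64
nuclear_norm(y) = 2.94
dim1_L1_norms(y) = [2.51, 1.45]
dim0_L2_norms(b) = [5.0, 1.63]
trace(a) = -3.50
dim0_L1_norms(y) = [2.57, 1.39]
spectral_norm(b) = 5.09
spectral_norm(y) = 2.23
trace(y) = -2.94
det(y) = 1.59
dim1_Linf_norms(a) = [4.48, 1.86]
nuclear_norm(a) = 7.55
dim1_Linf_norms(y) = [2.03, 0.91]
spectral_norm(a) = 5.68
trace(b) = 3.02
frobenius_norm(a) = 5.98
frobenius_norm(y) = 2.34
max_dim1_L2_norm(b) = 3.9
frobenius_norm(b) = 5.26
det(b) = -6.70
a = y @ b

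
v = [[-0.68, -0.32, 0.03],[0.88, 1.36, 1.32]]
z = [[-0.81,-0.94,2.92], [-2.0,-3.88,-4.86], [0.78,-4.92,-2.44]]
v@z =[[1.21, 1.73, -0.50], [-2.40, -12.60, -7.26]]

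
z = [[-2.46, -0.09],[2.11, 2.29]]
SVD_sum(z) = [[-1.84, -1.12], [2.56, 1.55]] + [[-0.62, 1.03], [-0.45, 0.74]]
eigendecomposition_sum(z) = [[-2.44, -0.05], [1.09, 0.02]] + [[-0.02, -0.04],[1.02, 2.27]]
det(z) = -5.44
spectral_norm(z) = 3.68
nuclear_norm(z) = 5.16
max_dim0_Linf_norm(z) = 2.46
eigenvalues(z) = [-2.42, 2.25]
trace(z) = -0.17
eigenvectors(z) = [[-0.91, 0.02],  [0.41, -1.0]]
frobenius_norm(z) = 3.97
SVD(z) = [[-0.58, 0.81], [0.81, 0.58]] @ diag([3.684117245290258, 1.4775588390838865]) @ [[0.85, 0.52], [-0.52, 0.85]]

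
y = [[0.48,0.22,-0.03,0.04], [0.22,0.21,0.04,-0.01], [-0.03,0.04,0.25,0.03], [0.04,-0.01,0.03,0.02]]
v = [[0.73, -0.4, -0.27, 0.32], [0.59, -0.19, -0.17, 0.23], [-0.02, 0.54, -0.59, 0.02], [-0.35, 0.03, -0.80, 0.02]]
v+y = [[1.21, -0.18, -0.3, 0.36], [0.81, 0.02, -0.13, 0.22], [-0.05, 0.58, -0.34, 0.05], [-0.31, 0.02, -0.77, 0.04]]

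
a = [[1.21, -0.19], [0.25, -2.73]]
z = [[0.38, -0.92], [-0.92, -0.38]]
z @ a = [[0.23,  2.44], [-1.21,  1.21]]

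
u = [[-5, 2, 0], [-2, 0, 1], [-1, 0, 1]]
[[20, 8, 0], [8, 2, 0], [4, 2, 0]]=u@ [[-4, 0, 0], [0, 4, 0], [0, 2, 0]]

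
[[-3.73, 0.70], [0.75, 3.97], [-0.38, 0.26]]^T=[[-3.73, 0.75, -0.38], [0.7, 3.97, 0.26]]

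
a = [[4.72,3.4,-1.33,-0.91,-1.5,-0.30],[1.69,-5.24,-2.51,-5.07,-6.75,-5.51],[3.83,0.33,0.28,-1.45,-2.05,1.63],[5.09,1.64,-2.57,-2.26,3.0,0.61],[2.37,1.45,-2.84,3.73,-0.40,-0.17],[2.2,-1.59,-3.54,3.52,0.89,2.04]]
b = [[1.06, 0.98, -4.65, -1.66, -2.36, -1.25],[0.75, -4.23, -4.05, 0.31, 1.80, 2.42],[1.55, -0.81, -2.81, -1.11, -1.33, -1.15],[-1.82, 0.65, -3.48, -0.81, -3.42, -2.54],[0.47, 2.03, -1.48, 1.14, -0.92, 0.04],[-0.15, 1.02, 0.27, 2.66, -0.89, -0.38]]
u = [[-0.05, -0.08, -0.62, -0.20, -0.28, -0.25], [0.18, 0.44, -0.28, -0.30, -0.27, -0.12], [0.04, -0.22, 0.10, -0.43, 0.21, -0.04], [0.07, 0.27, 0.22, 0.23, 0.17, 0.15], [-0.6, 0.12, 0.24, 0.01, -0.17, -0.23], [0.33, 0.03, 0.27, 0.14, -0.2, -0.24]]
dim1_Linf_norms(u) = [0.62, 0.44, 0.43, 0.27, 0.6, 0.33]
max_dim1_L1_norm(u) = 1.59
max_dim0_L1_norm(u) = 1.73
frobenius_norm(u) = 1.55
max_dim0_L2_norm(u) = 0.81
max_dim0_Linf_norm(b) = 4.65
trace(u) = 0.31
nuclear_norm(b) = 23.29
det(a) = 3425.75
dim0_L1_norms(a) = [19.9, 13.65, 13.07, 16.94, 14.59, 10.26]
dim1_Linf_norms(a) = [4.72, 6.75, 3.83, 5.09, 3.73, 3.54]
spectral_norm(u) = 0.97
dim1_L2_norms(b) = [5.8, 6.64, 3.91, 5.89, 2.95, 3.02]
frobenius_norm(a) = 17.82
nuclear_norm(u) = 3.41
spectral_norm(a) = 12.05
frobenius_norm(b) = 12.06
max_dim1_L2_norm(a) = 11.76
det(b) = -33.97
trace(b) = -8.09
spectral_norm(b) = 8.74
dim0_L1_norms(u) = [1.27, 1.16, 1.73, 1.31, 1.3, 1.03]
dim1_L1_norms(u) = [1.48, 1.59, 1.04, 1.11, 1.37, 1.21]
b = a @ u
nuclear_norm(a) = 36.48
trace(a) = -0.86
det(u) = -0.01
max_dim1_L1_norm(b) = 13.56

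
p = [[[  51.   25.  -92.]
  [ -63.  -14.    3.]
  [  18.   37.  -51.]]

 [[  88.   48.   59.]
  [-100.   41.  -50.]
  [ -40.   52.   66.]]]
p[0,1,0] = -63.0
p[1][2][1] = 52.0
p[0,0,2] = -92.0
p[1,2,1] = 52.0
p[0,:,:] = [[51.0, 25.0, -92.0], [-63.0, -14.0, 3.0], [18.0, 37.0, -51.0]]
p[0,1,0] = -63.0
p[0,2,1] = 37.0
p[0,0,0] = 51.0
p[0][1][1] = -14.0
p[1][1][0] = -100.0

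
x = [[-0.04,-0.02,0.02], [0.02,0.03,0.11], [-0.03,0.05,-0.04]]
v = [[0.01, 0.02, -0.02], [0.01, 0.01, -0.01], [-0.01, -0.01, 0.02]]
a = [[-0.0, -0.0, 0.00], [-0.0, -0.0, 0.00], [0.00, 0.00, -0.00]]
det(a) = 0.00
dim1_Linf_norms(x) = [0.04, 0.11, 0.05]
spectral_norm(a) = 0.00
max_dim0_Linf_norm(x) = 0.11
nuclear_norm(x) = 0.23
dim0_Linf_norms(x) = [0.04, 0.05, 0.11]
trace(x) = -0.05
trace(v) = 0.04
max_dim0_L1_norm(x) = 0.17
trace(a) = 0.00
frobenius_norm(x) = 0.14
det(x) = 0.00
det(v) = -0.00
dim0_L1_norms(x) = [0.09, 0.1, 0.17]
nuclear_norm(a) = 0.00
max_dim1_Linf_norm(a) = 0.0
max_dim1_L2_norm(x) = 0.12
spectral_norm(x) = 0.12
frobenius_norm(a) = 0.00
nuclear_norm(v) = 0.05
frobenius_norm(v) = 0.04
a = x @ v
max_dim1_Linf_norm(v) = 0.02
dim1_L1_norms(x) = [0.08, 0.16, 0.12]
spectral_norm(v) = 0.04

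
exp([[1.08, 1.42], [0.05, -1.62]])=[[3.00, 1.46], [0.05, 0.22]]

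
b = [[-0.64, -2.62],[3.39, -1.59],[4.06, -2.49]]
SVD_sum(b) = [[0.73, -0.47], [3.13, -2.0], [4.01, -2.56]] + [[-1.37, -2.15], [0.26, 0.41], [0.05, 0.07]]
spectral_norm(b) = 6.10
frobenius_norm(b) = 6.63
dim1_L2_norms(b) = [2.7, 3.74, 4.76]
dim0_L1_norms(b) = [8.09, 6.7]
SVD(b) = [[0.14, -0.98], [0.61, 0.19], [0.78, 0.03]] @ diag([6.100807360760416, 2.5996248858040127]) @ [[0.84,-0.54], [0.54,0.84]]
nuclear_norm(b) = 8.70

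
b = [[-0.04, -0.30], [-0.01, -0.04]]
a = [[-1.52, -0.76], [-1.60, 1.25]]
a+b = [[-1.56, -1.06], [-1.61, 1.21]]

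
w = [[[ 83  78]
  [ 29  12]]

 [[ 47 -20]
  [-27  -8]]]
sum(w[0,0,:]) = 161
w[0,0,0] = 83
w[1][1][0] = -27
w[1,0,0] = 47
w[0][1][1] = 12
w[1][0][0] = 47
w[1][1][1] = -8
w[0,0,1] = 78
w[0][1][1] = 12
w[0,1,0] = 29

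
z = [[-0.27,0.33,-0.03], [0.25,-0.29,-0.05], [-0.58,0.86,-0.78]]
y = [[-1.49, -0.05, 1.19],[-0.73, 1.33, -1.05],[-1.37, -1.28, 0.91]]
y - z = [[-1.22, -0.38, 1.22], [-0.98, 1.62, -1.00], [-0.79, -2.14, 1.69]]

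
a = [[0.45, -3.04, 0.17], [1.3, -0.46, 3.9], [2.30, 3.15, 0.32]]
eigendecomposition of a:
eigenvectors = [[(0.65+0j), (0.65-0j), (-0.44+0j)], [(-0.37-0.41j), (-0.37+0.41j), -0.59+0.00j], [-0.27-0.45j, (-0.27+0.45j), 0.68+0.00j]]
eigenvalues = [(2.12+1.81j), (2.12-1.81j), (-3.94+0j)]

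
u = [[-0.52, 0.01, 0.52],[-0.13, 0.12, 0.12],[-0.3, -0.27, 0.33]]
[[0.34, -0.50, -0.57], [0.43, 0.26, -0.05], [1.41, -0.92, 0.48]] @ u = [[0.06, 0.10, -0.07], [-0.24, 0.05, 0.24], [-0.76, -0.23, 0.78]]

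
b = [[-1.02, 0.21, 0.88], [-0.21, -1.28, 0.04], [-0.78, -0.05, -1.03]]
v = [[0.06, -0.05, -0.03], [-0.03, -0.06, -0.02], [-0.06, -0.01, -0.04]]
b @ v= [[-0.12, 0.03, -0.01], [0.02, 0.09, 0.03], [0.02, 0.05, 0.07]]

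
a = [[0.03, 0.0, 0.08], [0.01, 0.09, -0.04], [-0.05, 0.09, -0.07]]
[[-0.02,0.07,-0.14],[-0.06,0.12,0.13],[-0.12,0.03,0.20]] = a @ [[1.38, 1.33, -0.22],  [-1.08, 1.3, 0.75],  [-0.71, 0.36, -1.68]]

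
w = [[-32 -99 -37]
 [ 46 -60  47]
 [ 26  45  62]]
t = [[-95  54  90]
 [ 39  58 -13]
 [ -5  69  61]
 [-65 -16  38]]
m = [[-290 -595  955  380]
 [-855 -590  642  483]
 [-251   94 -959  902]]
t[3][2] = 38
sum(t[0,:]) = 49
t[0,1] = 54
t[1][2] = -13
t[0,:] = [-95, 54, 90]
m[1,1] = -590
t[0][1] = 54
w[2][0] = 26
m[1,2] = 642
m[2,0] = -251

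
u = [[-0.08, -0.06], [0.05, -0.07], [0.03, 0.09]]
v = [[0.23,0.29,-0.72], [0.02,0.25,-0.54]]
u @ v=[[-0.02, -0.04, 0.09],[0.01, -0.00, 0.00],[0.01, 0.03, -0.07]]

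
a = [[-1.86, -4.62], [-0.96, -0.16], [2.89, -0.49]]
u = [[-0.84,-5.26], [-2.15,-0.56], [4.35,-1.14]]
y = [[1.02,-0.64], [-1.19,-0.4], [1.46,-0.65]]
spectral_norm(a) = 5.07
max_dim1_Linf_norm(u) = 5.26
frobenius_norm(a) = 5.86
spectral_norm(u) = 5.42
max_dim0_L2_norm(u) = 5.41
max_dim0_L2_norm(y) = 2.14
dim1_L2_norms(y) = [1.2, 1.26, 1.6]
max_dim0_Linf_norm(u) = 5.26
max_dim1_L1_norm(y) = 2.11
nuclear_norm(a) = 8.01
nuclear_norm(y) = 3.03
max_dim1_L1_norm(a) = 6.48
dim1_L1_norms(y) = [1.66, 1.59, 2.11]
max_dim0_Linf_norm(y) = 1.46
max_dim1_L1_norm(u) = 6.1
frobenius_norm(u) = 7.32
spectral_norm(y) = 2.22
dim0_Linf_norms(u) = [4.35, 5.26]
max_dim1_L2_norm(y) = 1.6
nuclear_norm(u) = 10.33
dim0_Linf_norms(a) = [2.89, 4.62]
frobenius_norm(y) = 2.36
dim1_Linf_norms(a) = [4.62, 0.96, 2.89]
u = a + y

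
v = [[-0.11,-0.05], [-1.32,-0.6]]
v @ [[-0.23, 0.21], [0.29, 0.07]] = [[0.01, -0.03], [0.13, -0.32]]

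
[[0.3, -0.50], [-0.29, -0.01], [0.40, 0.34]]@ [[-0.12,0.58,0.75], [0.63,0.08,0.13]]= [[-0.35,0.13,0.16], [0.03,-0.17,-0.22], [0.17,0.26,0.34]]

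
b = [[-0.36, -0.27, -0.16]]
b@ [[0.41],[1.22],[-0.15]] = [[-0.45]]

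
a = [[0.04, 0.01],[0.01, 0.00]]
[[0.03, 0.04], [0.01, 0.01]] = a@[[0.66, 1.08], [0.25, -0.72]]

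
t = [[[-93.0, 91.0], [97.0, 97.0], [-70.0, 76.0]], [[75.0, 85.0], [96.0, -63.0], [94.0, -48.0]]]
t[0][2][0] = -70.0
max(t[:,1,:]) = 97.0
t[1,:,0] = [75.0, 96.0, 94.0]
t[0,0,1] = 91.0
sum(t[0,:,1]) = 264.0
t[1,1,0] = 96.0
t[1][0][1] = 85.0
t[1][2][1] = -48.0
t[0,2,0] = -70.0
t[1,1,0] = 96.0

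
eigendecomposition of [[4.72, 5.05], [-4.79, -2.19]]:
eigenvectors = [[(0.72+0j), 0.72-0.00j], [(-0.49+0.5j), (-0.49-0.5j)]]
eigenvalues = [(1.27+3.5j), (1.27-3.5j)]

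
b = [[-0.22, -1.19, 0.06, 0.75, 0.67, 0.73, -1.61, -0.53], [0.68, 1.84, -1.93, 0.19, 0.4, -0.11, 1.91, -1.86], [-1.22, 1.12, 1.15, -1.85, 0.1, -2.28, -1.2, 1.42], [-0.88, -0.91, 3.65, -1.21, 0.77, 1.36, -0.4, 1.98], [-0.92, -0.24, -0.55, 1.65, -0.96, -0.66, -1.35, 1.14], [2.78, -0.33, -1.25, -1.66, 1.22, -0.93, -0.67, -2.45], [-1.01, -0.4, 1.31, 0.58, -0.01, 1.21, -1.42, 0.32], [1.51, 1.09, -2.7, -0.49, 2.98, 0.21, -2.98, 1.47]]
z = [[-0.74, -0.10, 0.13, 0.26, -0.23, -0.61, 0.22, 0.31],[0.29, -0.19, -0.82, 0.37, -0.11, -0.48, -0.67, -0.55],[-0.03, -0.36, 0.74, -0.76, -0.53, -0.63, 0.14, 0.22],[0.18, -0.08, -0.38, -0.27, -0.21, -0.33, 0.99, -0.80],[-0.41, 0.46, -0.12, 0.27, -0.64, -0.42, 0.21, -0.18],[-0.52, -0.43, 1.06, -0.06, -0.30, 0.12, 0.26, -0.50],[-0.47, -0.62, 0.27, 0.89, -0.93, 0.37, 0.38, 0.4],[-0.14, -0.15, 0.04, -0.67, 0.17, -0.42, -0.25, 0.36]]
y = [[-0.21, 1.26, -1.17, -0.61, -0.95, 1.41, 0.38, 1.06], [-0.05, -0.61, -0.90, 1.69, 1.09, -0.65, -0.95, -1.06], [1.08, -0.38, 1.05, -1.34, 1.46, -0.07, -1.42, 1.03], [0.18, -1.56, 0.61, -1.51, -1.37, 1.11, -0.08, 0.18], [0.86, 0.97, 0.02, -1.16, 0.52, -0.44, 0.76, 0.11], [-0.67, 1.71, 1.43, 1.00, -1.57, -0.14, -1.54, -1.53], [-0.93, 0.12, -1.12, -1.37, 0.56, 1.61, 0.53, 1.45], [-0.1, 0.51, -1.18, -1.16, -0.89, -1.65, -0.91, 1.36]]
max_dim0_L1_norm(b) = 12.6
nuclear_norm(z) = 9.40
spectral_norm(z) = 2.18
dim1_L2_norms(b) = [2.43, 3.86, 4.02, 4.79, 2.9, 4.58, 2.61, 5.56]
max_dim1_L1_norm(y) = 9.59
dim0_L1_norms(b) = [9.22, 7.12, 12.6, 8.38, 7.11, 7.49, 11.54, 11.17]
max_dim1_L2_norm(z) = 1.67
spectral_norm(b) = 7.15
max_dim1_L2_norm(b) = 5.56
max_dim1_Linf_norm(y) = 1.71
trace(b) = -0.28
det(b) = 484.82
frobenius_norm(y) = 8.31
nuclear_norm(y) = 21.03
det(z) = 0.80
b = y @ z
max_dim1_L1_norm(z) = 4.33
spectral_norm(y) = 4.93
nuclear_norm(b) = 26.10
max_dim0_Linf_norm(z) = 1.06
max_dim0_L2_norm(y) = 3.59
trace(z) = -0.24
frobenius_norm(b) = 11.27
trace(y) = 0.99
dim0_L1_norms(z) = [2.78, 2.39, 3.56, 3.55, 3.12, 3.38, 3.12, 3.32]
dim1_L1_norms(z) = [2.6, 3.48, 3.41, 3.24, 2.71, 3.25, 4.33, 2.2]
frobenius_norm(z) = 3.74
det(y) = 607.63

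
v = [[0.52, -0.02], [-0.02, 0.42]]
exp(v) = [[1.68, -0.03], [-0.03, 1.52]]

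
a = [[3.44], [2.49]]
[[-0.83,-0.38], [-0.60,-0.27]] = a @ [[-0.24,-0.11]]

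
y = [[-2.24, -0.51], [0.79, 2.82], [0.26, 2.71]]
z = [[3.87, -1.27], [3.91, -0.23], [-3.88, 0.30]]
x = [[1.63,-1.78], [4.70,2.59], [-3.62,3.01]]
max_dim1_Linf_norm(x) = 4.7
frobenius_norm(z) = 6.86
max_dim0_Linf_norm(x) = 4.7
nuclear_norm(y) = 6.19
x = z + y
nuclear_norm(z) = 7.63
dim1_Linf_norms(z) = [3.87, 3.91, 3.88]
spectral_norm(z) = 6.81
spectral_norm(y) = 4.13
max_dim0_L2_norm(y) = 3.94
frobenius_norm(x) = 7.54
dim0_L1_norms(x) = [9.95, 7.38]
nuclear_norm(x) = 10.50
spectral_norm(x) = 6.16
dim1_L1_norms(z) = [5.14, 4.14, 4.18]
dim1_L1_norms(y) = [2.75, 3.61, 2.97]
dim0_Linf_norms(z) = [3.91, 1.27]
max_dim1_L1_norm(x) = 7.29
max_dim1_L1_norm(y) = 3.61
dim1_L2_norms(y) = [2.3, 2.93, 2.72]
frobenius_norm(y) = 4.61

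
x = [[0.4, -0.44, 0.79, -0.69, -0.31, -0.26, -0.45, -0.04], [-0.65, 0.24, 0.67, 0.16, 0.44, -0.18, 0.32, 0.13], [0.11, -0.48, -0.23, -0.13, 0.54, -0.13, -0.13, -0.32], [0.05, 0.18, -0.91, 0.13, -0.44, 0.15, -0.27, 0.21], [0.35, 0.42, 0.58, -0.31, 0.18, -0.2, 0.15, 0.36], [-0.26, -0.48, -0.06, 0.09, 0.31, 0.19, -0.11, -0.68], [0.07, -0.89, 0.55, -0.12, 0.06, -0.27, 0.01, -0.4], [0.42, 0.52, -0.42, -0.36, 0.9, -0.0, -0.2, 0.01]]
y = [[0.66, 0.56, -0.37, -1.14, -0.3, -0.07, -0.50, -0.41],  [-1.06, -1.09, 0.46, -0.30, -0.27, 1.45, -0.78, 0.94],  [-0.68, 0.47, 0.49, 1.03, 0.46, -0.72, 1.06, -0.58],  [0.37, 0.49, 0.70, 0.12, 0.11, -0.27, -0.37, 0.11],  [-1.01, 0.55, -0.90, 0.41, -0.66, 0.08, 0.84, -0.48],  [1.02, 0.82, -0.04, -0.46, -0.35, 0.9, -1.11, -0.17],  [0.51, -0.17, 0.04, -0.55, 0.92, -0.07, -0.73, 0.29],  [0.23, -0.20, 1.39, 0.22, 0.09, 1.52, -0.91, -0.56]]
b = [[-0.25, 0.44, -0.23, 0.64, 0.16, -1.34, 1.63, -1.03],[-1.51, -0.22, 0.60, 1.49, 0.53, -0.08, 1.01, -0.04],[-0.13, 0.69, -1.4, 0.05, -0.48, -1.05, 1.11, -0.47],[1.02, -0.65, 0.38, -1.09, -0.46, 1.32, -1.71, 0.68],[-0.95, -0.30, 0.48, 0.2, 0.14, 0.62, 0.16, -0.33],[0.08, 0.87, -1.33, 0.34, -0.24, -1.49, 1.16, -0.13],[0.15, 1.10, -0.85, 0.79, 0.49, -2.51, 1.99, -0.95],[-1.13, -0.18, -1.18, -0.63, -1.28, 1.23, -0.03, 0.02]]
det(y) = 0.94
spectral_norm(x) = 1.90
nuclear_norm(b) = 13.15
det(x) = 0.00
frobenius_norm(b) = 7.36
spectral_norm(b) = 6.08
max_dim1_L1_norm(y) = 6.35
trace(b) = -2.30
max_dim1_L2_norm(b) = 3.74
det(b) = 0.00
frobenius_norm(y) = 5.45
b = x @ y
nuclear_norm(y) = 12.42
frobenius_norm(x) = 3.15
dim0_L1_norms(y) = [5.54, 4.35, 4.39, 4.23, 3.16, 5.08, 6.3, 3.54]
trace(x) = 0.93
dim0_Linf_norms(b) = [1.51, 1.1, 1.4, 1.49, 1.28, 2.51, 1.99, 1.03]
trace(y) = -0.87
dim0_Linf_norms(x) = [0.65, 0.89, 0.91, 0.69, 0.9, 0.27, 0.45, 0.68]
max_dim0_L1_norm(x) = 4.21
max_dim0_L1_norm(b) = 9.64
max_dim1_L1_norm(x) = 3.38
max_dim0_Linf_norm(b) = 2.51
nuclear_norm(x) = 6.94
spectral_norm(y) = 3.58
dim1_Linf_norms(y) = [1.14, 1.45, 1.06, 0.7, 1.01, 1.11, 0.92, 1.52]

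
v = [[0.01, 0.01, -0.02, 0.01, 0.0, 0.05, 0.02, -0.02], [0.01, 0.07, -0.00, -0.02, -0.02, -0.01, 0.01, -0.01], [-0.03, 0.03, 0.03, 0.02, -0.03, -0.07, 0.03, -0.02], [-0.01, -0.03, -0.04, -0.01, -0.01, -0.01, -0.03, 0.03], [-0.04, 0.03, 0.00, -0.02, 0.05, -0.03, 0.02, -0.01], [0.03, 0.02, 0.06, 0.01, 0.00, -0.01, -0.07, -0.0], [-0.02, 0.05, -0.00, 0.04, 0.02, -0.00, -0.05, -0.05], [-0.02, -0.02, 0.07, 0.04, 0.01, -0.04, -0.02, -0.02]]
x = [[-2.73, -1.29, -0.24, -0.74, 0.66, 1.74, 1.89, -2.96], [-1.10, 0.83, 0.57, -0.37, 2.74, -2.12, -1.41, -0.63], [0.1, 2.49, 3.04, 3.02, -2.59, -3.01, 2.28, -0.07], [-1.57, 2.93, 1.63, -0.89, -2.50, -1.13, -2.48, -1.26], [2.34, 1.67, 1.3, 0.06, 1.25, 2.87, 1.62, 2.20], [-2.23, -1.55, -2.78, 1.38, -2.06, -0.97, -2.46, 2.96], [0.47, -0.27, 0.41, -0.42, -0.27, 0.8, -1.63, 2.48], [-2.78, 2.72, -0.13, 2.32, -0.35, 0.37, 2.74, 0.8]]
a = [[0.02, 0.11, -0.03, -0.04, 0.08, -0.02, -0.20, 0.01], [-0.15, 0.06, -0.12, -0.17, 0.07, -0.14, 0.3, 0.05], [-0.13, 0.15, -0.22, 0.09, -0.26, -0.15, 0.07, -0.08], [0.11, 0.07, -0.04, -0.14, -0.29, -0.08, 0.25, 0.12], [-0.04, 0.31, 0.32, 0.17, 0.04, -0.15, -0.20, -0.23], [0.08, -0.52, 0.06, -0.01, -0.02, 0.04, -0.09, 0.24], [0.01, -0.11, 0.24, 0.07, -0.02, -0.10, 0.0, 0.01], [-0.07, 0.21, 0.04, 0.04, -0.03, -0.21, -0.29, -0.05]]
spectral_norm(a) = 0.83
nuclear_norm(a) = 2.85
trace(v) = 0.07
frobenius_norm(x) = 14.86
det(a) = 0.00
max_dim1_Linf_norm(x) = 3.04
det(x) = -7681.01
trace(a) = -0.25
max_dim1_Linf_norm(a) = 0.52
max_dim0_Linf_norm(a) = 0.52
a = x @ v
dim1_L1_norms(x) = [12.25, 9.77, 16.6, 14.39, 13.31, 16.39, 6.75, 12.21]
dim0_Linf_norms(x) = [2.78, 2.93, 3.04, 3.02, 2.74, 3.01, 2.74, 2.96]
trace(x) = -0.30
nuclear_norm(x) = 36.59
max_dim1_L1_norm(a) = 1.46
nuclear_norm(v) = 0.58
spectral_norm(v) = 0.15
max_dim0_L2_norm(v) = 0.11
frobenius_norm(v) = 0.25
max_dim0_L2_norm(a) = 0.68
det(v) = 0.00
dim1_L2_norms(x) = [5.05, 4.09, 6.75, 5.46, 5.22, 6.08, 3.19, 5.38]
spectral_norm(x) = 8.08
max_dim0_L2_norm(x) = 5.98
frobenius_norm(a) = 1.27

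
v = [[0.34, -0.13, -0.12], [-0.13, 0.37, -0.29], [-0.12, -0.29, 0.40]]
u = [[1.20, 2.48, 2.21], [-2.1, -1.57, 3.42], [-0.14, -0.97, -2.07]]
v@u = [[0.7, 1.16, 0.56],  [-0.89, -0.62, 1.58],  [0.41, -0.23, -2.08]]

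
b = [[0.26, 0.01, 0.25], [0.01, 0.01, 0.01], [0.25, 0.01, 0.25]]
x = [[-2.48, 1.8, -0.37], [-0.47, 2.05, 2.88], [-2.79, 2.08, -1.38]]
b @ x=[[-1.35, 1.01, -0.41], [-0.06, 0.06, 0.01], [-1.32, 0.99, -0.41]]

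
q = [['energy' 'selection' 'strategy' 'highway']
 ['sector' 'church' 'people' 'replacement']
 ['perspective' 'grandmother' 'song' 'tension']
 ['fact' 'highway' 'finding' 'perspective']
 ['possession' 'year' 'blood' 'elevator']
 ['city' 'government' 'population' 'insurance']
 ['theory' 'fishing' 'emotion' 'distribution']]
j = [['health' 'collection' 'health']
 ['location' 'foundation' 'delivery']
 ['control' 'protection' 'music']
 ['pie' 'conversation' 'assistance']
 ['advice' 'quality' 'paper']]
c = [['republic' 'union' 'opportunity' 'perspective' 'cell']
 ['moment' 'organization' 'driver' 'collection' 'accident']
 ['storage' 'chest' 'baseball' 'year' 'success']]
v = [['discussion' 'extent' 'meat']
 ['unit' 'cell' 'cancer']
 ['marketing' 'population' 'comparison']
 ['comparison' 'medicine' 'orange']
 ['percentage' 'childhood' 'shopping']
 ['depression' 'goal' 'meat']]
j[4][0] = 'advice'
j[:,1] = ['collection', 'foundation', 'protection', 'conversation', 'quality']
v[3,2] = 'orange'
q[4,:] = ['possession', 'year', 'blood', 'elevator']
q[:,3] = ['highway', 'replacement', 'tension', 'perspective', 'elevator', 'insurance', 'distribution']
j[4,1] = 'quality'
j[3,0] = 'pie'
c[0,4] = 'cell'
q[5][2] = 'population'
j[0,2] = 'health'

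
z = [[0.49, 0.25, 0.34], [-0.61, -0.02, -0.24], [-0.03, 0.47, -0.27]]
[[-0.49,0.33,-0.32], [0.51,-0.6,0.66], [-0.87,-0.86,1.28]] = z@ [[-1.31, 0.65, -0.56], [-1.17, -1.25, 1.84], [1.32, 0.94, -1.48]]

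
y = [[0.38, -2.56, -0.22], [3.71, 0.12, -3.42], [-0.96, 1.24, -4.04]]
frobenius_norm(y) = 7.14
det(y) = -46.39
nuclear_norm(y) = 11.59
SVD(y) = [[0.00, 0.47, 0.89], [-0.81, 0.52, -0.27], [-0.59, -0.71, 0.38]] @ diag([5.74953316185929, 3.591523700509968, 2.2463138537068925]) @ [[-0.42, -0.15, 0.89], [0.78, -0.56, 0.28], [-0.46, -0.82, -0.35]]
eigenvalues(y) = [(0.11+3.51j), (0.11-3.51j), (-3.75+0j)]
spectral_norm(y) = 5.75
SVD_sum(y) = [[-0.01,-0.00,0.01], [1.96,0.67,-4.16], [1.43,0.49,-3.03]] + [[1.3,-0.94,0.46], [1.46,-1.05,0.52], [-2.00,1.44,-0.71]] + [[-0.92, -1.62, -0.70], [0.28, 0.50, 0.21], [-0.39, -0.69, -0.30]]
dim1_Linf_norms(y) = [2.56, 3.71, 4.04]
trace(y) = -3.54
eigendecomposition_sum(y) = [[(0.41+1.54j),(-1.35+0.11j),(0.55-0.64j)],  [(2.15-0.35j),(-0.04+1.85j),(-0.79-0.84j)],  [(0.09-0.54j),0.44+0.16j,-0.26+0.12j]] + [[0.41-1.54j,-1.35-0.11j,(0.55+0.64j)], [(2.15+0.35j),(-0.04-1.85j),-0.79+0.84j], [(0.09+0.54j),0.44-0.16j,-0.26-0.12j]] + [[-0.43-0.00j,(0.14+0j),-1.32-0.00j], [(-0.6-0j),0.19+0.00j,-1.84-0.00j], [-1.15-0.00j,0.37+0.00j,-3.51-0.00j]]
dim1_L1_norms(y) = [3.16, 7.25, 6.24]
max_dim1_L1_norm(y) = 7.25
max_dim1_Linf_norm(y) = 4.04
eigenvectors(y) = [[-0.06-0.58j,(-0.06+0.58j),0.32+0.00j],[(-0.79+0j),-0.79-0.00j,0.44+0.00j],[(-0.06+0.19j),-0.06-0.19j,0.84+0.00j]]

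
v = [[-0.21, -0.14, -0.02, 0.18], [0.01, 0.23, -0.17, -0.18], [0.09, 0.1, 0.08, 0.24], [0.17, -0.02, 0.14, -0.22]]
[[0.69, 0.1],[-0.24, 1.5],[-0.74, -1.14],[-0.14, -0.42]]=v@[[-3.83, -5.05], [-1.25, 2.75], [1.12, -1.8], [-1.51, -3.39]]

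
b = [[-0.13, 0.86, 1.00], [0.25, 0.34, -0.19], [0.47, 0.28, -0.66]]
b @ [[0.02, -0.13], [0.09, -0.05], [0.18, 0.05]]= [[0.25, 0.02], [0.0, -0.06], [-0.08, -0.11]]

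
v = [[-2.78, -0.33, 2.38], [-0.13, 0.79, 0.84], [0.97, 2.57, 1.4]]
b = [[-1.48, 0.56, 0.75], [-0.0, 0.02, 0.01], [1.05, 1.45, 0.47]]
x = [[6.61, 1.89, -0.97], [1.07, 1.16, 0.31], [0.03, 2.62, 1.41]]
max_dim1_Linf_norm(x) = 6.61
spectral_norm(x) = 7.10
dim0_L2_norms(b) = [1.81, 1.55, 0.89]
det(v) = -0.02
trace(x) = 9.18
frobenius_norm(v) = 4.93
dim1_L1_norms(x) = [9.47, 2.54, 4.06]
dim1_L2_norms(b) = [1.75, 0.02, 1.85]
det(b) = -0.00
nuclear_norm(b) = 3.60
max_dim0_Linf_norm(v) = 2.78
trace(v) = -0.59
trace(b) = -0.99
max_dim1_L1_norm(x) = 9.47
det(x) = -0.08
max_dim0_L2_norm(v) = 2.95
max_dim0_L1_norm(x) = 7.71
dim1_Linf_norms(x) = [6.61, 1.16, 2.62]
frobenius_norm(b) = 2.55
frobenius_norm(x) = 7.72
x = v @ b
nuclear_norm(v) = 6.96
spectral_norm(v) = 3.73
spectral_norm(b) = 1.92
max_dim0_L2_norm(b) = 1.81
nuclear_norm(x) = 10.15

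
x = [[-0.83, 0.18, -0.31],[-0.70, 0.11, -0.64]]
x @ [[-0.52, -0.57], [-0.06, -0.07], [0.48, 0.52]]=[[0.27, 0.30], [0.05, 0.06]]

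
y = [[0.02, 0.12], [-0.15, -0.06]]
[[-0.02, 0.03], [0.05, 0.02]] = y@[[-0.28,-0.23], [-0.16,0.26]]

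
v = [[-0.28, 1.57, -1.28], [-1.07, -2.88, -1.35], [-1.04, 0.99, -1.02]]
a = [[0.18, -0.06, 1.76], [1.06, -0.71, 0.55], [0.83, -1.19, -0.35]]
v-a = [[-0.46,1.63,-3.04], [-2.13,-2.17,-1.90], [-1.87,2.18,-0.67]]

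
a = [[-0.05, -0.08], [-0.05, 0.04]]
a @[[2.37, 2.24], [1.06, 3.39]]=[[-0.2, -0.38], [-0.08, 0.02]]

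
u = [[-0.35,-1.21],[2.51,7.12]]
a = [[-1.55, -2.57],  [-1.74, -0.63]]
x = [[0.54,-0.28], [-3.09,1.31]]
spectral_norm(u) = 7.65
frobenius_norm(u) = 7.65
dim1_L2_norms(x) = [0.61, 3.36]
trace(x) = 1.85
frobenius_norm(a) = 3.53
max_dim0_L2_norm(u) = 7.22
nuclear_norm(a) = 4.41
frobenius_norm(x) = 3.41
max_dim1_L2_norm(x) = 3.36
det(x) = -0.16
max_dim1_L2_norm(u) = 7.55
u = x @ a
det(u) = 0.55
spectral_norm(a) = 3.37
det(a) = -3.50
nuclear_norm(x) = 3.46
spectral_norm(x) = 3.41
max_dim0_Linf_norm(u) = 7.12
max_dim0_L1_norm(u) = 8.33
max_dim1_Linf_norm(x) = 3.09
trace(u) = 6.77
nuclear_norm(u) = 7.72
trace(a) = -2.18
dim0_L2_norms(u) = [2.53, 7.22]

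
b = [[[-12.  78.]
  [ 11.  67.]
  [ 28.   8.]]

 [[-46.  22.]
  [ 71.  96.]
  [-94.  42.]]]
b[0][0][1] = 78.0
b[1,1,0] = 71.0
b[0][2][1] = 8.0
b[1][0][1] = 22.0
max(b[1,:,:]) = 96.0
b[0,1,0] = 11.0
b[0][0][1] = 78.0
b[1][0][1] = 22.0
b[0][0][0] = -12.0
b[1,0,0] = -46.0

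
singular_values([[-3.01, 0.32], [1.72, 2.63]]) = [3.72, 2.27]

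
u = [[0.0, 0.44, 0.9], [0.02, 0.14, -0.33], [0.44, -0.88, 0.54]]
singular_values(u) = [1.18, 0.99, 0.12]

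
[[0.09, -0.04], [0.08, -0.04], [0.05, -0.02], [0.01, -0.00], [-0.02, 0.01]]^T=[[0.09,0.08,0.05,0.01,-0.02], [-0.04,-0.04,-0.02,-0.00,0.01]]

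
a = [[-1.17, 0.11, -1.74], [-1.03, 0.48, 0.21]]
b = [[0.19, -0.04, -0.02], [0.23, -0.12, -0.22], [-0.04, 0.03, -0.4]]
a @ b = [[-0.13,  -0.02,  0.7], [-0.09,  -0.01,  -0.17]]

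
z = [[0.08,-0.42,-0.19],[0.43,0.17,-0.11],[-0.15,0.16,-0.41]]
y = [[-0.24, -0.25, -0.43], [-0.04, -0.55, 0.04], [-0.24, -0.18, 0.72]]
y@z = [[-0.06, -0.01, 0.25], [-0.25, -0.07, 0.05], [-0.2, 0.19, -0.23]]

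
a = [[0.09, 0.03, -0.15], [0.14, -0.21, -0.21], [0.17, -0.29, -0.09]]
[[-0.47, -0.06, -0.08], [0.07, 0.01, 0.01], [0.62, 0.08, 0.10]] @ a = [[-0.06, 0.02, 0.09],[0.01, -0.00, -0.01],[0.08, -0.03, -0.12]]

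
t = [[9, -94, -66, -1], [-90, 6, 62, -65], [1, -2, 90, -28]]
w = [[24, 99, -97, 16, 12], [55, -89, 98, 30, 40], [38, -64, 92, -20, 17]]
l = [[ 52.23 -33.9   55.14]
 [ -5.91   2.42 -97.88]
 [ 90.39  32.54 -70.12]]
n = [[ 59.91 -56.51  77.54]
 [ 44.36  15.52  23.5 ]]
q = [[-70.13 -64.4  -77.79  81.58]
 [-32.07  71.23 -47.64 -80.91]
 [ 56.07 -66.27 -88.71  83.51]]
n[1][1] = 15.52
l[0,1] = -33.9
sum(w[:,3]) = 26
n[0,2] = 77.54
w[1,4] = 40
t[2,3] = -28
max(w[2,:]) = 92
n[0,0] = 59.91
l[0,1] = -33.9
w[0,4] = 12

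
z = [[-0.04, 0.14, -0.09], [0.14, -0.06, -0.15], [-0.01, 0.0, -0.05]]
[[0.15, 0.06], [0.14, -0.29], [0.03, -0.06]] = z@[[0.67, -0.38],[0.85, 1.07],[-0.65, 1.18]]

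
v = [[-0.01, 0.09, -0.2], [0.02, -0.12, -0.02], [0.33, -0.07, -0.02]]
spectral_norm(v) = 0.34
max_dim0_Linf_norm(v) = 0.33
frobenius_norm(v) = 0.42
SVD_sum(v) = [[-0.03, 0.01, 0.00], [0.05, -0.01, -0.0], [0.32, -0.09, -0.0]] + [[0.03,0.1,-0.19], [-0.00,-0.01,0.03], [0.00,0.01,-0.02]] + [[-0.0, -0.02, -0.01], [-0.03, -0.09, -0.05], [0.00, 0.01, 0.01]]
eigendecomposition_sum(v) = [[-0.01+0.13j,(0.05-0j),(-0.1-0j)], [0.01j,0.01-0.00j,-0.01+0.00j], [0.16+0.01j,-0.00-0.06j,-0.01+0.13j]] + [[(-0.01-0.13j), 0.05+0.00j, (-0.1+0j)], [0.00-0.01j, (0.01+0j), (-0.01-0j)], [0.16-0.01j, -0.00+0.06j, -0.01-0.13j]] + [[0j, -0.01-0.00j, 0j], [0.01+0.00j, -0.13-0.00j, 0.00+0.00j], [(0.01+0j), (-0.06-0j), 0j]]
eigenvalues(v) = [(-0.01+0.25j), (-0.01-0.25j), (-0.13+0j)]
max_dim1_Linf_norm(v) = 0.33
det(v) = -0.01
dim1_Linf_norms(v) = [0.2, 0.12, 0.33]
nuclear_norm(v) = 0.67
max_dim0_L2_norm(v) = 0.33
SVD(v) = [[-0.1, 0.98, 0.17], [0.16, -0.15, 0.98], [0.98, 0.12, -0.14]] @ diag([0.34230507486452594, 0.22044358417065515, 0.10877436242050119]) @ [[0.96, -0.28, -0.01], [0.12, 0.44, -0.89], [-0.25, -0.85, -0.46]]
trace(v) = -0.15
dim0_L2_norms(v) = [0.33, 0.17, 0.2]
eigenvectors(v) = [[(-0.03-0.61j),  -0.03+0.61j,  -0.05+0.00j], [-0.02-0.07j,  (-0.02+0.07j),  -0.90+0.00j], [(-0.78+0j),  -0.78-0.00j,  -0.43+0.00j]]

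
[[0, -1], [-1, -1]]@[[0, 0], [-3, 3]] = [[3, -3], [3, -3]]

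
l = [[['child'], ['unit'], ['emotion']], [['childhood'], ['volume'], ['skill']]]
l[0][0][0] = 'child'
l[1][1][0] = 'volume'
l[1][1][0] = 'volume'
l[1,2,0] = 'skill'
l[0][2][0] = 'emotion'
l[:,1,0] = ['unit', 'volume']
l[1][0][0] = 'childhood'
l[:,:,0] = [['child', 'unit', 'emotion'], ['childhood', 'volume', 'skill']]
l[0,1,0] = 'unit'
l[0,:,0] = ['child', 'unit', 'emotion']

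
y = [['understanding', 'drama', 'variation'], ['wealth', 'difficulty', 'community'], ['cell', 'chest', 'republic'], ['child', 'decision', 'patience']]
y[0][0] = 'understanding'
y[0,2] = 'variation'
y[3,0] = 'child'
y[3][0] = 'child'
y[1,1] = 'difficulty'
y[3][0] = 'child'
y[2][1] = 'chest'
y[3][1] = 'decision'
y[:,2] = ['variation', 'community', 'republic', 'patience']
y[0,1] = 'drama'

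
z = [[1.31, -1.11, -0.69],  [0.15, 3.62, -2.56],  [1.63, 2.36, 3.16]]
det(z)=31.885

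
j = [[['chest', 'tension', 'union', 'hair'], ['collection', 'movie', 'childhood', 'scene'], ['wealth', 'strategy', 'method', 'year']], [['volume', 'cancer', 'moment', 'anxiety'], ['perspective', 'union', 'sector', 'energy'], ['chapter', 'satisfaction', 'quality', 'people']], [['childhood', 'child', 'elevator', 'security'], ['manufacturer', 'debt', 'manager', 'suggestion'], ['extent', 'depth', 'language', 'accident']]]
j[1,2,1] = 'satisfaction'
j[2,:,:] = [['childhood', 'child', 'elevator', 'security'], ['manufacturer', 'debt', 'manager', 'suggestion'], ['extent', 'depth', 'language', 'accident']]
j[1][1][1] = 'union'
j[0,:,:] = [['chest', 'tension', 'union', 'hair'], ['collection', 'movie', 'childhood', 'scene'], ['wealth', 'strategy', 'method', 'year']]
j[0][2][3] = 'year'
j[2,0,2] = 'elevator'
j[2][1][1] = 'debt'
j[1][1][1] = 'union'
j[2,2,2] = 'language'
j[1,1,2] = 'sector'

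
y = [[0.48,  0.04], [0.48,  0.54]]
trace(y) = 1.02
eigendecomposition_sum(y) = [[0.22, -0.05], [-0.62, 0.15]] + [[0.26, 0.09],[1.1, 0.39]]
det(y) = 0.24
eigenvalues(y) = [0.37, 0.65]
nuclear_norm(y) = 1.11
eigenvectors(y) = [[-0.34, -0.23], [0.94, -0.97]]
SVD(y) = [[-0.5, -0.87], [-0.87, 0.50]] @ diag([0.8171528096460007, 0.2937027165139046]) @ [[-0.80, -0.6], [-0.6, 0.8]]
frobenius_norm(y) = 0.87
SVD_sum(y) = [[0.33, 0.24], [0.57, 0.42]] + [[0.15, -0.20], [-0.09, 0.12]]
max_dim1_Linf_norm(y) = 0.54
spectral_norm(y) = 0.82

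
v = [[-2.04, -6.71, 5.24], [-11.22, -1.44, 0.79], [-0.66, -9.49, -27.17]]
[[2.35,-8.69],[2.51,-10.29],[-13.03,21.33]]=v @ [[-0.20, 0.81],[0.07, 0.33],[0.46, -0.92]]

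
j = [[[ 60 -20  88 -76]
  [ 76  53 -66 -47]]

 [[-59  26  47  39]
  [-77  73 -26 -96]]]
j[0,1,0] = 76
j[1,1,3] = -96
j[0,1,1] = 53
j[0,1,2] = -66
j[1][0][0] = -59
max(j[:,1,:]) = 76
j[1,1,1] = 73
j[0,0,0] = 60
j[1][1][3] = -96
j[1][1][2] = -26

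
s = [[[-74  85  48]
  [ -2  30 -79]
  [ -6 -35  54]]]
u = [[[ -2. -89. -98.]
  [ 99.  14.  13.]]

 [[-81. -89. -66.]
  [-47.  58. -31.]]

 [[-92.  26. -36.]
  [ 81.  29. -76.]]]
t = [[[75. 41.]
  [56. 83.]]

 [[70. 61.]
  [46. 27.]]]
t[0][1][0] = 56.0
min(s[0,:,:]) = -79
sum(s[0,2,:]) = 13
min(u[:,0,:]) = -98.0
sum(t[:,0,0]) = 145.0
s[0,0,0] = -74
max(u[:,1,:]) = 99.0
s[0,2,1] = -35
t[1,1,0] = 46.0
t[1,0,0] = 70.0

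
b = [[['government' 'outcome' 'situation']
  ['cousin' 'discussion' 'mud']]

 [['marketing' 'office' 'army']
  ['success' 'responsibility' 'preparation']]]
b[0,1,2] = 'mud'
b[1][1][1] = 'responsibility'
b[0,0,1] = 'outcome'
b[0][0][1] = 'outcome'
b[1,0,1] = 'office'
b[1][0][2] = 'army'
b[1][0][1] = 'office'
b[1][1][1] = 'responsibility'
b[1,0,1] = 'office'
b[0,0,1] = 'outcome'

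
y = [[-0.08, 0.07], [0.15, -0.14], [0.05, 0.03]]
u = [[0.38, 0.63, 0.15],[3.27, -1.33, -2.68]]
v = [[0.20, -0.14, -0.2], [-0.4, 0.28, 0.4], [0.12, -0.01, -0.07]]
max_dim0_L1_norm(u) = 3.65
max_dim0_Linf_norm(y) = 0.15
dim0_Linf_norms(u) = [3.27, 1.33, 2.68]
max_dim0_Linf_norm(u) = 3.27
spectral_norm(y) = 0.23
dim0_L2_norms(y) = [0.18, 0.16]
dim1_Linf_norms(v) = [0.2, 0.4, 0.12]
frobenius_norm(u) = 4.50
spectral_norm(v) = 0.72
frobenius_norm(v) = 0.72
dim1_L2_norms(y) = [0.11, 0.21, 0.06]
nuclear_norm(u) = 5.18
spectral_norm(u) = 4.43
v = y @ u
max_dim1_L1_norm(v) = 1.08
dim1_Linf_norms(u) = [0.63, 3.27]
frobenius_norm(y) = 0.24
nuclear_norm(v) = 0.78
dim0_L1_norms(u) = [3.65, 1.96, 2.83]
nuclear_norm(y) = 0.29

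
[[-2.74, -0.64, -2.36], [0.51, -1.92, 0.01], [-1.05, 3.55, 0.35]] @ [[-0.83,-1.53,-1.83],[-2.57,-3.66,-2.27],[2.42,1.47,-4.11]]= [[-1.79, 3.07, 16.17], [4.54, 6.26, 3.38], [-7.40, -10.87, -7.58]]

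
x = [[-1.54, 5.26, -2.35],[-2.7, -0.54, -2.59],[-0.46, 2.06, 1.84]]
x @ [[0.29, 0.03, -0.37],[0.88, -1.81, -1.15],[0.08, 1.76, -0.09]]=[[3.99, -13.70, -5.27], [-1.47, -3.66, 1.85], [1.83, -0.50, -2.36]]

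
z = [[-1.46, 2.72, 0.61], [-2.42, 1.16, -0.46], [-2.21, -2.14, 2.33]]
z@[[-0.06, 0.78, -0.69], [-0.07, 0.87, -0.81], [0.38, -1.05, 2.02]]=[[0.13, 0.59, 0.04], [-0.11, -0.4, -0.20], [1.17, -6.03, 7.96]]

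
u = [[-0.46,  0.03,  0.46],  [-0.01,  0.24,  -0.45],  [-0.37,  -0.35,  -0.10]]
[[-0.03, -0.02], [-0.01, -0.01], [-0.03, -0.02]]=u@[[0.07, 0.06], [0.0, 0.00], [0.01, 0.01]]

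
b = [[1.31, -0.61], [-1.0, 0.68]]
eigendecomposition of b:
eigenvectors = [[0.76,0.47], [-0.65,0.88]]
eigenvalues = [1.84, 0.15]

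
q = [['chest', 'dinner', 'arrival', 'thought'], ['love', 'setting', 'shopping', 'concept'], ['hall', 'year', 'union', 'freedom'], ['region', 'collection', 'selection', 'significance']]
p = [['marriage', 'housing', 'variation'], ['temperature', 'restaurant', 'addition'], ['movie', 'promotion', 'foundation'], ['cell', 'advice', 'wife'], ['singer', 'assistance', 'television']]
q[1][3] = 'concept'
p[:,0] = ['marriage', 'temperature', 'movie', 'cell', 'singer']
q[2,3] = 'freedom'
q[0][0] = 'chest'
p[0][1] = 'housing'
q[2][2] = 'union'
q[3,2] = 'selection'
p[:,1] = ['housing', 'restaurant', 'promotion', 'advice', 'assistance']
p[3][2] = 'wife'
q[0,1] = 'dinner'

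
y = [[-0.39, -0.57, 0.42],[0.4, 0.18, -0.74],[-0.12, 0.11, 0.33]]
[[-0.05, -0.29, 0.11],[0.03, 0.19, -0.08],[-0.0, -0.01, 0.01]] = y@[[0.01,0.06,-0.02], [0.06,0.37,-0.14], [-0.02,-0.14,0.06]]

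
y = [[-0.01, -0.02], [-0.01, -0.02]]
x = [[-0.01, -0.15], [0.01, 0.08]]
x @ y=[[0.00,0.00], [-0.0,-0.00]]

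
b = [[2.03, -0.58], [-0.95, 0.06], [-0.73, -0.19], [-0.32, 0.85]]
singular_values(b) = [2.46, 0.85]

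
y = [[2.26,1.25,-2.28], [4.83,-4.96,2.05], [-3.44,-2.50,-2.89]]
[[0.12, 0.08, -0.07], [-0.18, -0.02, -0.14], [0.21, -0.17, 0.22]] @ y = [[0.9, -0.07, 0.09], [-0.02, 0.22, 0.77], [-1.1, 0.56, -1.46]]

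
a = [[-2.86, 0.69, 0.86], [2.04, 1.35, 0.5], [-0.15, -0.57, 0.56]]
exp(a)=[[0.24, 0.40, 0.64],  [1.91, 4.18, 2.33],  [-0.70, -1.65, 1.16]]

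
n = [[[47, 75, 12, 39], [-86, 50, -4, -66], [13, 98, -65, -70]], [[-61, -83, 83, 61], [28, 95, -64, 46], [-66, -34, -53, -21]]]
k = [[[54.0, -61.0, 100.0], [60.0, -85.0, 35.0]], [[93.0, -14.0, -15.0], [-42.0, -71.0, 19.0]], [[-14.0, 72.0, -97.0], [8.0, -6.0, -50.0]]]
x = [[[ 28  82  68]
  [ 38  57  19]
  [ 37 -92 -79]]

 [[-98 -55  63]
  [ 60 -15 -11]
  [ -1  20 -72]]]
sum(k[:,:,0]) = 159.0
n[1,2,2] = -53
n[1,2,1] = -34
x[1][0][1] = -55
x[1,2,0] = -1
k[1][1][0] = -42.0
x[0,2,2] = -79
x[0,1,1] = 57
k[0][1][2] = 35.0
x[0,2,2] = -79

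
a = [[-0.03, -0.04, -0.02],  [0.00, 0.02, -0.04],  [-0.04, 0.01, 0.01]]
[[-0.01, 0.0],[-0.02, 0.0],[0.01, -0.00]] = a @ [[-0.11, 0.01], [0.09, -0.01], [0.66, -0.05]]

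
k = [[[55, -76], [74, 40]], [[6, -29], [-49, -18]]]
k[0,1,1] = 40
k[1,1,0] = -49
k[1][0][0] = 6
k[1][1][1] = -18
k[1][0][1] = -29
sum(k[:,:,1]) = -83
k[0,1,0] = 74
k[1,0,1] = -29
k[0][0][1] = -76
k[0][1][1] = 40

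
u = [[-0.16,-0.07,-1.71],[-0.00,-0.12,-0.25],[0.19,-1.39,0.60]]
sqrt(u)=[[1.02, -6.73, -1.73],[0.13, -0.71, -0.22],[0.19, -1.18, 0.82]]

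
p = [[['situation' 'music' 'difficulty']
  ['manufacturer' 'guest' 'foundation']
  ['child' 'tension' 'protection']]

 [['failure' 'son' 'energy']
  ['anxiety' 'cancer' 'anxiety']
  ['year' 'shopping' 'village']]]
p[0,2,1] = 'tension'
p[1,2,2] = 'village'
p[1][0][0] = 'failure'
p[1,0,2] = 'energy'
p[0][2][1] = 'tension'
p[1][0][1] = 'son'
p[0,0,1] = 'music'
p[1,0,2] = 'energy'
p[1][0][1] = 'son'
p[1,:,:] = [['failure', 'son', 'energy'], ['anxiety', 'cancer', 'anxiety'], ['year', 'shopping', 'village']]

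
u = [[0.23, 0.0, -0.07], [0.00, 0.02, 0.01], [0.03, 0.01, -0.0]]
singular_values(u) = [0.24, 0.03, 0.0]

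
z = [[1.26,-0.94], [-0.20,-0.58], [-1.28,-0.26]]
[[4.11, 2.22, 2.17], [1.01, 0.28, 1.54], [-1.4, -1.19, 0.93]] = z @ [[1.56, 1.11, -0.20], [-2.28, -0.87, -2.58]]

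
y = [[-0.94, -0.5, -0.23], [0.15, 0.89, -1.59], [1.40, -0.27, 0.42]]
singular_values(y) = [1.94, 1.67, 0.46]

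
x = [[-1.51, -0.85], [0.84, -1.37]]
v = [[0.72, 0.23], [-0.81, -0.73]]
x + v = [[-0.79,-0.62],  [0.03,-2.10]]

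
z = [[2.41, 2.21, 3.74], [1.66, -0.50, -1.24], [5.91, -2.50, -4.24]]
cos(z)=[[0.29, -0.01, -0.01], [-0.00, 0.89, -0.16], [-0.01, -0.34, 0.41]]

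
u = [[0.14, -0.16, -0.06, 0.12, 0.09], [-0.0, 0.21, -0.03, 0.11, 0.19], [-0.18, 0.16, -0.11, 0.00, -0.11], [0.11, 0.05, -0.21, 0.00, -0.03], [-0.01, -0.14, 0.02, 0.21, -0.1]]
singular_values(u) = [0.39, 0.31, 0.26, 0.24, 0.05]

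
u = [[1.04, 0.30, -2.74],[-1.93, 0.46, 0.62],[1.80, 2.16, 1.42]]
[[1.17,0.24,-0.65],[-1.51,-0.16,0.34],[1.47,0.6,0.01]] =u@ [[0.77, 0.12, -0.12], [0.12, 0.19, -0.02], [-0.12, -0.02, 0.19]]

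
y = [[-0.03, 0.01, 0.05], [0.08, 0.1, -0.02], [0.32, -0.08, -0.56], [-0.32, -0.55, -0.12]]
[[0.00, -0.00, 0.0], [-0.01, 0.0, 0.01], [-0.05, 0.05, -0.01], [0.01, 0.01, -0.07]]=y @ [[0.03,  0.10,  0.10], [-0.06,  -0.07,  0.05], [0.12,  -0.02,  0.06]]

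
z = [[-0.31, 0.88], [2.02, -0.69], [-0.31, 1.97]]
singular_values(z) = [2.65, 1.54]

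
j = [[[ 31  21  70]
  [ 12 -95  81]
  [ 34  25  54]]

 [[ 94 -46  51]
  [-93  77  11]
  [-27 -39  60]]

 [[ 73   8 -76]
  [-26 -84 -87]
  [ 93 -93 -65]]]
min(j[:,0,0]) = 31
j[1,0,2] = 51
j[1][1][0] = -93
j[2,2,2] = -65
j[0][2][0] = 34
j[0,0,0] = 31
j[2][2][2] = -65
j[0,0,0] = 31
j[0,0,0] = 31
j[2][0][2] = -76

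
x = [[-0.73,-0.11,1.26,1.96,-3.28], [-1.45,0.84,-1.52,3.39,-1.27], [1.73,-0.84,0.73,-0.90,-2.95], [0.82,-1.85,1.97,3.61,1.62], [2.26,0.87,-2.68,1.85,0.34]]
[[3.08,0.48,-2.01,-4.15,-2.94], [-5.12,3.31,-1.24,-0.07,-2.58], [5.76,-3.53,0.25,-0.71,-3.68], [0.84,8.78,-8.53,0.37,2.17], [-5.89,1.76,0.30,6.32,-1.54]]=x @ [[0.32, -0.09, -0.13, 1.10, 0.06], [-1.01, -0.68, 1.31, -0.34, 1.09], [1.49, 0.24, -0.64, -1.36, 1.12], [-0.78, 1.56, -1.16, 0.15, -0.03], [-0.87, 0.92, -0.34, 0.60, 1.26]]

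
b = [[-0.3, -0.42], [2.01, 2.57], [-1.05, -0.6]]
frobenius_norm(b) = 3.52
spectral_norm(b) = 3.49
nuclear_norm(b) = 3.93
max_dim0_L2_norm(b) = 2.67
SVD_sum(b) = [[-0.33, -0.39], [2.11, 2.48], [-0.74, -0.87]] + [[0.03,  -0.03], [-0.10,  0.09], [-0.31,  0.27]]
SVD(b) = [[-0.15, 0.1], [0.93, -0.31], [-0.33, -0.94]] @ diag([3.4907104247994107, 0.4345580861021033]) @ [[0.65, 0.76],  [0.76, -0.65]]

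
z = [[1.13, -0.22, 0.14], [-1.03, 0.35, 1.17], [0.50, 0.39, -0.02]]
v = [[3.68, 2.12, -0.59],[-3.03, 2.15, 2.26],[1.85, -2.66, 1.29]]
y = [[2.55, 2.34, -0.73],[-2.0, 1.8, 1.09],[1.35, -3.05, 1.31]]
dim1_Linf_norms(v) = [3.68, 3.03, 2.66]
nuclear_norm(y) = 9.32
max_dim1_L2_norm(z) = 1.6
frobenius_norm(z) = 2.07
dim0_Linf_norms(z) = [1.13, 0.39, 1.17]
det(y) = 21.39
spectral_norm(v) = 5.40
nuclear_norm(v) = 11.54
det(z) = -0.73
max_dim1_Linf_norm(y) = 3.05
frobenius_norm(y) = 5.81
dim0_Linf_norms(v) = [3.68, 2.66, 2.26]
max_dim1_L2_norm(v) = 4.35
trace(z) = 1.46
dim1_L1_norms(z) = [1.49, 2.55, 0.91]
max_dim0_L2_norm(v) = 5.11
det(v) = 47.07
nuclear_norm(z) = 3.16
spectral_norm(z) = 1.82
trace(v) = 7.12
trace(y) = 5.66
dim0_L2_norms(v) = [5.11, 4.02, 2.67]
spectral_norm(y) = 4.37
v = y + z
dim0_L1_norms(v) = [8.56, 6.93, 4.14]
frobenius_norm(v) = 7.03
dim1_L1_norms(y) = [5.62, 4.89, 5.71]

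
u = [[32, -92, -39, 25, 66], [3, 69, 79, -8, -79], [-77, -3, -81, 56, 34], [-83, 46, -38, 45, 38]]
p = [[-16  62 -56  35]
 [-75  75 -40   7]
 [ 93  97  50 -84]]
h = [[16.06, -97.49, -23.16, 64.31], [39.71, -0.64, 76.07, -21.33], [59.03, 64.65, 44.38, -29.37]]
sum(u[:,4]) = 59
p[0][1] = 62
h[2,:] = [59.03, 64.65, 44.38, -29.37]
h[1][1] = -0.64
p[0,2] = -56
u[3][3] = 45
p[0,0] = -16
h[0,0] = 16.06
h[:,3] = [64.31, -21.33, -29.37]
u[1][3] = -8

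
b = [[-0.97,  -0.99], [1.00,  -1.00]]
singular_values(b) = [1.42, 1.38]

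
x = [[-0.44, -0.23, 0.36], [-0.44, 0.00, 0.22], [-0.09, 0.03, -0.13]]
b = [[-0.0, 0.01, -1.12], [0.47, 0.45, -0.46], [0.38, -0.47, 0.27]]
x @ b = [[0.03,-0.28,0.7], [0.08,-0.11,0.55], [-0.04,0.07,0.05]]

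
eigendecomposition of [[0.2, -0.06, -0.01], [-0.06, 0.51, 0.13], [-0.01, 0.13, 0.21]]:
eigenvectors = [[0.16,-0.93,-0.33], [-0.93,-0.03,-0.38], [-0.34,-0.36,0.87]]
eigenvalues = [0.57, 0.19, 0.16]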